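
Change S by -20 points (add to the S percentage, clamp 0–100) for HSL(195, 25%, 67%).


Original S = 25%
Adjustment = -20 percentage points
New S = 25 + (-20) = 5
Clamp to [0, 100] → 5
= HSL(195°, 5%, 67%)


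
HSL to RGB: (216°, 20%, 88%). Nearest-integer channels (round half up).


H=216°, S=0.20, L=0.88
C = (1-|2L-1|)×S = (1-|0.76|)×0.20 = 0.048
H' = H/60 = 216/60 ≈ 3.6000; X = C×(1-|H' mod 2 - 1|) = 0.0192
m = L - C/2 = 0.88 - 0.024 = 0.856
Sector ⌊H'⌋ = 3 → (R',G',B') = (0.0, 0.0192, 0.048)
RGB = ((R'+m)×255, (G'+m)×255, (B'+m)×255) = (218.28, 223.176, 230.52)
Round half up → RGB(218, 223, 231)


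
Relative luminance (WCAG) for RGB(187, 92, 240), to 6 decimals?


Linearize each channel (sRGB transfer function): c = v/255; c_lin = c/12.92 if c ≤ 0.04045, else ((c+0.055)/1.055)^2.4
  R: 187/255 ≈ 0.733333 > 0.04045 → ((0.733333+0.055)/1.055)^2.4 ≈ 0.496933
  G: 92/255 ≈ 0.360784 > 0.04045 → ((0.360784+0.055)/1.055)^2.4 ≈ 0.107023
  B: 240/255 ≈ 0.941176 > 0.04045 → ((0.941176+0.055)/1.055)^2.4 ≈ 0.871367
R_lin = 0.496933, G_lin = 0.107023, B_lin = 0.871367
L = 0.2126×R + 0.7152×G + 0.0722×B
L = 0.2126×0.496933 + 0.7152×0.107023 + 0.0722×0.871367
L ≈ 0.245104


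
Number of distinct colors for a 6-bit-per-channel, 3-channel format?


Total bits = 6 bits/channel × 3 channels = 18 bits
Distinct colors = 2^18
= 262,144 colors


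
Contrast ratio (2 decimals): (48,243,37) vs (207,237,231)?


Linearize each sRGB channel c=v/255: c/12.92 if c ≤ 0.04045 else ((c+0.055)/1.055)^2.4
L = 0.2126×R_lin + 0.7152×G_lin + 0.0722×B_lin
Color 1 (48,243,37):
  R=48: 48/255≈0.1882 > 0.04045 → ((0.1882+0.055)/1.055)^2.4 ≈ 0.02956
  G=243: 243/255≈0.9529 > 0.04045 → ((0.9529+0.055)/1.055)^2.4 ≈ 0.89627
  B=37: 37/255≈0.1451 > 0.04045 → ((0.1451+0.055)/1.055)^2.4 ≈ 0.01850
  L1 = 0.2126×0.02956 + 0.7152×0.89627 + 0.0722×0.01850 ≈ 0.64863
Color 2 (207,237,231):
  R=207: 207/255≈0.8118 > 0.04045 → ((0.8118+0.055)/1.055)^2.4 ≈ 0.62396
  G=237: 237/255≈0.9294 > 0.04045 → ((0.9294+0.055)/1.055)^2.4 ≈ 0.84687
  B=231: 231/255≈0.9059 > 0.04045 → ((0.9059+0.055)/1.055)^2.4 ≈ 0.79910
  L2 = 0.2126×0.62396 + 0.7152×0.84687 + 0.0722×0.79910 ≈ 0.79603
Lighter = 0.79603, Darker = 0.64863
Ratio = (L_lighter + 0.05) / (L_darker + 0.05)
Ratio = (0.79603 + 0.05) / (0.64863 + 0.05) = 0.84603 / 0.69863 ≈ 1.2110
Ratio ≈ 1.21:1


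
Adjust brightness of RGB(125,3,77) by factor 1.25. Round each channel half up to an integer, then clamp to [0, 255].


Multiply each channel by 1.25, round half up, clamp to [0, 255]
R: 125×1.25 = 156.25 → round → 156
G: 3×1.25 = 3.75 → round → 4
B: 77×1.25 = 96.25 → round → 96
= RGB(156, 4, 96)


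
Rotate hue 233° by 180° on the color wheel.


New hue = (H + rotation) mod 360
New hue = (233 + 180) mod 360
= 413 mod 360
= 53°


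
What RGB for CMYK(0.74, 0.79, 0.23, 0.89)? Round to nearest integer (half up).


R = 255 × (1-C) × (1-K) = 255 × 0.26 × 0.11 = 7.293 → 7
G = 255 × (1-M) × (1-K) = 255 × 0.21 × 0.11 = 5.8905 → 6
B = 255 × (1-Y) × (1-K) = 255 × 0.77 × 0.11 = 21.5985 → 22
= RGB(7, 6, 22)


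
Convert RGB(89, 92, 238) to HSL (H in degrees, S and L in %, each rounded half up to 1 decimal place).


Normalize: R'=89/255≈0.3490, G'=92/255≈0.3608, B'=238/255≈0.9333
Max=238/255, Min=89/255, Δ=Max-Min=149/255
L = (Max+Min)/2 = (238+89)/510 = 327/510 = 0.64117… → L = 64.1%
L > 0.5 → S = Δ/(2-Max-Min) = 149/(510-238-89) = 149/183 = 0.81420… → S = 81.4%
(the 1/255 factors cancel in S and H, so raw channel differences can be used)
Max is B' → H = 60 × ((R-G)/Δ + 4) = 60 × ((89-92)/149 + 4)
  -3/149 + 4 = -0.0201… + 4 = 3.9798…
  H = 60 × 3.9798… = 238.791…° → H = 238.8°
= HSL(238.8°, 81.4%, 64.1%)


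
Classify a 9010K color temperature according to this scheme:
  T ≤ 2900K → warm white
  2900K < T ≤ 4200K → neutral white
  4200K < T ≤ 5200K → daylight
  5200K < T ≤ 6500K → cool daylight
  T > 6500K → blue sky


Temperature: 9010K
9010K > 6500K → blue sky
Classification: blue sky


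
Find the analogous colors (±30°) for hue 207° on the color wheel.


Base hue: 207°
Left analog: (207 - 30) mod 360 = 177°
Right analog: (207 + 30) mod 360 = 237°
Analogous hues = 177° and 237°


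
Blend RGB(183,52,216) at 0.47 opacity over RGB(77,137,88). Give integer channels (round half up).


C = α×F + (1-α)×B, with 1-α = 0.53
R: 0.47×183 + 0.53×77 = 86.01 + 40.81 = 126.82 → 127
G: 0.47×52 + 0.53×137 = 24.44 + 72.61 = 97.05 → 97
B: 0.47×216 + 0.53×88 = 101.52 + 46.64 = 148.16 → 148
= RGB(127, 97, 148)


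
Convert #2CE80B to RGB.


2C → 44 (R)
E8 → 232 (G)
0B → 11 (B)
= RGB(44, 232, 11)


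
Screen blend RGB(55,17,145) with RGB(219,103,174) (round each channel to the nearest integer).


Screen: C = 255 - (255-A)×(255-B)/255, rounded to nearest integer
R: 255 - (255-55)×(255-219)/255 = 255 - 7200/255 ≈ 255 - 28.235 = 226.765 → 227
G: 255 - (255-17)×(255-103)/255 = 255 - 36176/255 ≈ 255 - 141.867 = 113.133 → 113
B: 255 - (255-145)×(255-174)/255 = 255 - 8910/255 ≈ 255 - 34.941 = 220.059 → 220
= RGB(227, 113, 220)


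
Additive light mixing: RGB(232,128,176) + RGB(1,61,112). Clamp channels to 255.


Additive: each channel = min(255, C₁+C₂)
R: 232+1 = 233 → 233
G: 128+61 = 189 → 189
B: 176+112 = 288 → 255
= RGB(233, 189, 255)


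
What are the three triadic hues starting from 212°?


Triadic: equally spaced at 120° intervals
H1 = 212°
H2 = (212 + 120) mod 360 = 332°
H3 = (212 + 240) mod 360 = 92°
Triadic = 212°, 332°, 92°


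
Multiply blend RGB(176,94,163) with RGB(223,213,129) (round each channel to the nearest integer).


Multiply: C = A×B/255, rounded to nearest integer
R: 176×223/255 = 39248/255 ≈ 153.914 → 154
G: 94×213/255 = 20022/255 ≈ 78.518 → 79
B: 163×129/255 = 21027/255 ≈ 82.459 → 82
= RGB(154, 79, 82)


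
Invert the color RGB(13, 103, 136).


Invert: (255-R, 255-G, 255-B)
R: 255-13 = 242
G: 255-103 = 152
B: 255-136 = 119
= RGB(242, 152, 119)


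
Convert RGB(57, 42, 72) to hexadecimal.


R = 57 → 39 (hex)
G = 42 → 2A (hex)
B = 72 → 48 (hex)
Hex = #392A48


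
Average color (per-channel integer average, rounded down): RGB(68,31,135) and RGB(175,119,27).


Midpoint: each channel = ⌊(C₁+C₂)/2⌋
R: ⌊(68+175)/2⌋ = 121
G: ⌊(31+119)/2⌋ = 75
B: ⌊(135+27)/2⌋ = 81
= RGB(121, 75, 81)


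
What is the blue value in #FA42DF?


Color: #FA42DF
R = FA = 250
G = 42 = 66
B = DF = 223
Blue = 223


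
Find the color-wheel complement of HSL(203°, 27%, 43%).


Complement = opposite side of color wheel = hue + 180°
H' = (203 + 180) mod 360 = 23°
S and L unchanged.
= HSL(23°, 27%, 43%)


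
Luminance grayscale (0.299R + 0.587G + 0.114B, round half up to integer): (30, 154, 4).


Gray = 0.299×R + 0.587×G + 0.114×B
Gray = 0.299×30 + 0.587×154 + 0.114×4
Gray = 8.970 + 90.398 + 0.456
Gray = 99.824 → round half up → 100
Gray = 100


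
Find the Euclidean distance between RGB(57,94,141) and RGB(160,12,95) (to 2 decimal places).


d = √[(R₁-R₂)² + (G₁-G₂)² + (B₁-B₂)²]
d = √[(57-160)² + (94-12)² + (141-95)²]
d = √[10609 + 6724 + 2116]
d = √19449
d ≈ 139.46


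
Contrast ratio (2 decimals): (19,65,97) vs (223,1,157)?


Linearize each sRGB channel c=v/255: c/12.92 if c ≤ 0.04045 else ((c+0.055)/1.055)^2.4
L = 0.2126×R_lin + 0.7152×G_lin + 0.0722×B_lin
Color 1 (19,65,97):
  R=19: 19/255≈0.0745 > 0.04045 → ((0.0745+0.055)/1.055)^2.4 ≈ 0.00651
  G=65: 65/255≈0.2549 > 0.04045 → ((0.2549+0.055)/1.055)^2.4 ≈ 0.05286
  B=97: 97/255≈0.3804 > 0.04045 → ((0.3804+0.055)/1.055)^2.4 ≈ 0.11954
  L1 = 0.2126×0.00651 + 0.7152×0.05286 + 0.0722×0.11954 ≈ 0.04782
Color 2 (223,1,157):
  R=223: 223/255≈0.8745 > 0.04045 → ((0.8745+0.055)/1.055)^2.4 ≈ 0.73791
  G=1: 1/255≈0.0039 ≤ 0.04045 → 0.0039/12.92 ≈ 0.00030
  B=157: 157/255≈0.6157 > 0.04045 → ((0.6157+0.055)/1.055)^2.4 ≈ 0.33716
  L2 = 0.2126×0.73791 + 0.7152×0.00030 + 0.0722×0.33716 ≈ 0.18144
Lighter = 0.18144, Darker = 0.04782
Ratio = (L_lighter + 0.05) / (L_darker + 0.05)
Ratio = (0.18144 + 0.05) / (0.04782 + 0.05) = 0.23144 / 0.09782 ≈ 2.3660
Ratio ≈ 2.37:1


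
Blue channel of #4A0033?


Color: #4A0033
R = 4A = 74
G = 00 = 0
B = 33 = 51
Blue = 51


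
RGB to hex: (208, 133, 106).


R = 208 → D0 (hex)
G = 133 → 85 (hex)
B = 106 → 6A (hex)
Hex = #D0856A


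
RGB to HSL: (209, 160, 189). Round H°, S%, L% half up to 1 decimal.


Normalize: R'=209/255≈0.8196, G'=160/255≈0.6275, B'=189/255≈0.7412
Max=209/255, Min=160/255, Δ=Max-Min=49/255
L = (Max+Min)/2 = (209+160)/510 = 369/510 = 0.72352… → L = 72.4%
L > 0.5 → S = Δ/(2-Max-Min) = 49/(510-209-160) = 49/141 = 0.34751… → S = 34.8%
(the 1/255 factors cancel in S and H, so raw channel differences can be used)
Max is R' → H = 60 × (((G-B)/Δ) mod 6) = 60 × (((160-189)/49) mod 6)
  (-29)/49 = -0.5918…; negative, so add 6 → 5.4081…
  H = 60 × 5.4081… = 324.489…° → H = 324.5°
= HSL(324.5°, 34.8%, 72.4%)


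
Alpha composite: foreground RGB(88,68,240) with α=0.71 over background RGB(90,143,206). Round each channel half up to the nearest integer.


C = α×F + (1-α)×B, with 1-α = 0.29
R: 0.71×88 + 0.29×90 = 62.48 + 26.10 = 88.58 → 89
G: 0.71×68 + 0.29×143 = 48.28 + 41.47 = 89.75 → 90
B: 0.71×240 + 0.29×206 = 170.40 + 59.74 = 230.14 → 230
= RGB(89, 90, 230)


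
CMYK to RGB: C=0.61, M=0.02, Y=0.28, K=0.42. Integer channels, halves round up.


R = 255 × (1-C) × (1-K) = 255 × 0.39 × 0.58 = 57.681 → 58
G = 255 × (1-M) × (1-K) = 255 × 0.98 × 0.58 = 144.942 → 145
B = 255 × (1-Y) × (1-K) = 255 × 0.72 × 0.58 = 106.488 → 106
= RGB(58, 145, 106)


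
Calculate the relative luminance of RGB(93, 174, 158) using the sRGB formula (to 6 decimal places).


Linearize each channel (sRGB transfer function): c = v/255; c_lin = c/12.92 if c ≤ 0.04045, else ((c+0.055)/1.055)^2.4
  R: 93/255 ≈ 0.364706 > 0.04045 → ((0.364706+0.055)/1.055)^2.4 ≈ 0.109462
  G: 174/255 ≈ 0.682353 > 0.04045 → ((0.682353+0.055)/1.055)^2.4 ≈ 0.423268
  B: 158/255 ≈ 0.619608 > 0.04045 → ((0.619608+0.055)/1.055)^2.4 ≈ 0.341914
R_lin = 0.109462, G_lin = 0.423268, B_lin = 0.341914
L = 0.2126×R + 0.7152×G + 0.0722×B
L = 0.2126×0.109462 + 0.7152×0.423268 + 0.0722×0.341914
L ≈ 0.350679


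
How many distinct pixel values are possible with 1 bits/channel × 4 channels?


Total bits = 1 bits/channel × 4 channels = 4 bits
Distinct pixel values = 2^4
= 16 pixel values


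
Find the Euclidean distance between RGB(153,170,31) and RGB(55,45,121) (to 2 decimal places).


d = √[(R₁-R₂)² + (G₁-G₂)² + (B₁-B₂)²]
d = √[(153-55)² + (170-45)² + (31-121)²]
d = √[9604 + 15625 + 8100]
d = √33329
d ≈ 182.56


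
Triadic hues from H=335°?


Triadic: equally spaced at 120° intervals
H1 = 335°
H2 = (335 + 120) mod 360 = 95°
H3 = (335 + 240) mod 360 = 215°
Triadic = 335°, 95°, 215°


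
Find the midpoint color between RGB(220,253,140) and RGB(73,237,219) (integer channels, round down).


Midpoint: each channel = ⌊(C₁+C₂)/2⌋
R: ⌊(220+73)/2⌋ = 146
G: ⌊(253+237)/2⌋ = 245
B: ⌊(140+219)/2⌋ = 179
= RGB(146, 245, 179)


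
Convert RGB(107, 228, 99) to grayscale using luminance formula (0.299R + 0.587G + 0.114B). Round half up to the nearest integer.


Gray = 0.299×R + 0.587×G + 0.114×B
Gray = 0.299×107 + 0.587×228 + 0.114×99
Gray = 31.993 + 133.836 + 11.286
Gray = 177.115 → round half up → 177
Gray = 177


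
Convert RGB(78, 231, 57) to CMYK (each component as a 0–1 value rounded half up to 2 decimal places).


R'=78/255≈0.3059, G'=231/255≈0.9059, B'=57/255≈0.2235
K = 1 - max(R',G',B') = 1 - 231/255 = 24/255 = 0.09411… → 0.09
(1-R'-K)/(1-K) simplifies to (max-R)/max with max = 231:
C = (231-78)/231 = 153/231 = 0.66233… → 0.66
M = (231-231)/231 = 0/231 = 0 → 0.00
Y = (231-57)/231 = 174/231 = 0.75324… → 0.75
= CMYK(0.66, 0.00, 0.75, 0.09)


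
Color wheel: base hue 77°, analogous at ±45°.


Base hue: 77°
Left analog: (77 - 45) mod 360 = 32°
Right analog: (77 + 45) mod 360 = 122°
Analogous hues = 32° and 122°


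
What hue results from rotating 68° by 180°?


New hue = (H + rotation) mod 360
New hue = (68 + 180) mod 360
= 248 mod 360
= 248°


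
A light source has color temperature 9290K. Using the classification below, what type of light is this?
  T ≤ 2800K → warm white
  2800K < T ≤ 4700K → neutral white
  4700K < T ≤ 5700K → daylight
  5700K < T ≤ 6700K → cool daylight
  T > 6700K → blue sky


Temperature: 9290K
9290K > 6700K → blue sky
Classification: blue sky


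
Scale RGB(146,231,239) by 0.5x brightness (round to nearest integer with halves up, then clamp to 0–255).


Multiply each channel by 0.5, round half up, clamp to [0, 255]
R: 146×0.5 = 73
G: 231×0.5 = 115.5 → round → 116
B: 239×0.5 = 119.5 → round → 120
= RGB(73, 116, 120)


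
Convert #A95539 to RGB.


A9 → 169 (R)
55 → 85 (G)
39 → 57 (B)
= RGB(169, 85, 57)


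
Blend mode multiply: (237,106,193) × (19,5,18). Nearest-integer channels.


Multiply: C = A×B/255, rounded to nearest integer
R: 237×19/255 = 4503/255 ≈ 17.659 → 18
G: 106×5/255 = 530/255 ≈ 2.078 → 2
B: 193×18/255 = 3474/255 ≈ 13.624 → 14
= RGB(18, 2, 14)


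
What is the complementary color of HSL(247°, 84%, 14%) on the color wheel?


Complement = opposite side of color wheel = hue + 180°
H' = (247 + 180) mod 360 = 67°
S and L unchanged.
= HSL(67°, 84%, 14%)


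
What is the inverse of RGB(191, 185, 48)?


Invert: (255-R, 255-G, 255-B)
R: 255-191 = 64
G: 255-185 = 70
B: 255-48 = 207
= RGB(64, 70, 207)


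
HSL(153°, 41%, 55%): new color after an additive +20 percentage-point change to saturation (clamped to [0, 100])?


Original S = 41%
Adjustment = +20 percentage points
New S = 41 + (20) = 61
Clamp to [0, 100] → 61
= HSL(153°, 61%, 55%)


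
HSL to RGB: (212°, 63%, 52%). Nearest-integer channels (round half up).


H=212°, S=0.63, L=0.52
C = (1-|2L-1|)×S = (1-|0.04|)×0.63 = 0.6048
H' = H/60 = 212/60 ≈ 3.5333; X = C×(1-|H' mod 2 - 1|) = 0.28224
m = L - C/2 = 0.52 - 0.3024 = 0.2176
Sector ⌊H'⌋ = 3 → (R',G',B') = (0.0, 0.28224, 0.6048)
RGB = ((R'+m)×255, (G'+m)×255, (B'+m)×255) = (55.488, 127.4592, 209.712)
Round half up → RGB(55, 127, 210)


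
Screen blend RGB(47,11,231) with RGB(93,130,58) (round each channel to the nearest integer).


Screen: C = 255 - (255-A)×(255-B)/255, rounded to nearest integer
R: 255 - (255-47)×(255-93)/255 = 255 - 33696/255 ≈ 255 - 132.141 = 122.859 → 123
G: 255 - (255-11)×(255-130)/255 = 255 - 30500/255 ≈ 255 - 119.608 = 135.392 → 135
B: 255 - (255-231)×(255-58)/255 = 255 - 4728/255 ≈ 255 - 18.541 = 236.459 → 236
= RGB(123, 135, 236)


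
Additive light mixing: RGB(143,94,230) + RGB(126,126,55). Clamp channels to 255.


Additive: each channel = min(255, C₁+C₂)
R: 143+126 = 269 → 255
G: 94+126 = 220 → 220
B: 230+55 = 285 → 255
= RGB(255, 220, 255)


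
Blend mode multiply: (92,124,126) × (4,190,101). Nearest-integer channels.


Multiply: C = A×B/255, rounded to nearest integer
R: 92×4/255 = 368/255 ≈ 1.443 → 1
G: 124×190/255 = 23560/255 ≈ 92.392 → 92
B: 126×101/255 = 12726/255 ≈ 49.906 → 50
= RGB(1, 92, 50)


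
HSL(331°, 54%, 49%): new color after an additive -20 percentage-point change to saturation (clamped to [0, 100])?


Original S = 54%
Adjustment = -20 percentage points
New S = 54 + (-20) = 34
Clamp to [0, 100] → 34
= HSL(331°, 34%, 49%)


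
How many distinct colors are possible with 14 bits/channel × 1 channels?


Total bits = 14 bits/channel × 1 channels = 14 bits
Distinct colors = 2^14
= 16,384 colors


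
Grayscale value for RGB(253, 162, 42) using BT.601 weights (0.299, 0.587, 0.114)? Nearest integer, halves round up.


Gray = 0.299×R + 0.587×G + 0.114×B
Gray = 0.299×253 + 0.587×162 + 0.114×42
Gray = 75.647 + 95.094 + 4.788
Gray = 175.529 → round half up → 176
Gray = 176


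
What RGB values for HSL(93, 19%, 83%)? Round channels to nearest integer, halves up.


H=93°, S=0.19, L=0.83
C = (1-|2L-1|)×S = (1-|0.66|)×0.19 = 0.0646
H' = H/60 = 93/60 ≈ 1.5500; X = C×(1-|H' mod 2 - 1|) = 0.02907
m = L - C/2 = 0.83 - 0.0323 = 0.7977
Sector ⌊H'⌋ = 1 → (R',G',B') = (0.02907, 0.0646, 0.0)
RGB = ((R'+m)×255, (G'+m)×255, (B'+m)×255) = (210.82635, 219.8865, 203.4135)
Round half up → RGB(211, 220, 203)


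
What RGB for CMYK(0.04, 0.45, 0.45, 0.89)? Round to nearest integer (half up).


R = 255 × (1-C) × (1-K) = 255 × 0.96 × 0.11 = 26.928 → 27
G = 255 × (1-M) × (1-K) = 255 × 0.55 × 0.11 = 15.4275 → 15
B = 255 × (1-Y) × (1-K) = 255 × 0.55 × 0.11 = 15.4275 → 15
= RGB(27, 15, 15)


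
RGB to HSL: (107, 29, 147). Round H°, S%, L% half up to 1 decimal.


Normalize: R'=107/255≈0.4196, G'=29/255≈0.1137, B'=147/255≈0.5765
Max=147/255, Min=29/255, Δ=Max-Min=118/255
L = (Max+Min)/2 = (147+29)/510 = 176/510 = 0.34509… → L = 34.5%
L ≤ 0.5 → S = Δ/(Max+Min) = 118/(147+29) = 118/176 = 0.67045… → S = 67.0%
(the 1/255 factors cancel in S and H, so raw channel differences can be used)
Max is B' → H = 60 × ((R-G)/Δ + 4) = 60 × ((107-29)/118 + 4)
  78/118 + 4 = 0.6610… + 4 = 4.6610…
  H = 60 × 4.6610… = 279.661…° → H = 279.7°
= HSL(279.7°, 67.0%, 34.5%)


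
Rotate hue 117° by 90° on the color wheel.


New hue = (H + rotation) mod 360
New hue = (117 + 90) mod 360
= 207 mod 360
= 207°


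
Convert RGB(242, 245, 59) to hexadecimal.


R = 242 → F2 (hex)
G = 245 → F5 (hex)
B = 59 → 3B (hex)
Hex = #F2F53B


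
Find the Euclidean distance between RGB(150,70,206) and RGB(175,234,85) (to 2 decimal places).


d = √[(R₁-R₂)² + (G₁-G₂)² + (B₁-B₂)²]
d = √[(150-175)² + (70-234)² + (206-85)²]
d = √[625 + 26896 + 14641]
d = √42162
d ≈ 205.33


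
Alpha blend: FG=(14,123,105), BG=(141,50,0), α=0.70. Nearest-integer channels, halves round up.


C = α×F + (1-α)×B, with 1-α = 0.30
R: 0.70×14 + 0.30×141 = 9.80 + 42.30 = 52.10 → 52
G: 0.70×123 + 0.30×50 = 86.10 + 15.00 = 101.10 → 101
B: 0.70×105 + 0.30×0 = 73.50 + 0.00 = 73.50 → 74
= RGB(52, 101, 74)


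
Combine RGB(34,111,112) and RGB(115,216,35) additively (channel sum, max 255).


Additive: each channel = min(255, C₁+C₂)
R: 34+115 = 149 → 149
G: 111+216 = 327 → 255
B: 112+35 = 147 → 147
= RGB(149, 255, 147)


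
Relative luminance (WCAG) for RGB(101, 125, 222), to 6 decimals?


Linearize each channel (sRGB transfer function): c = v/255; c_lin = c/12.92 if c ≤ 0.04045, else ((c+0.055)/1.055)^2.4
  R: 101/255 ≈ 0.396078 > 0.04045 → ((0.396078+0.055)/1.055)^2.4 ≈ 0.130136
  G: 125/255 ≈ 0.490196 > 0.04045 → ((0.490196+0.055)/1.055)^2.4 ≈ 0.205079
  B: 222/255 ≈ 0.870588 > 0.04045 → ((0.870588+0.055)/1.055)^2.4 ≈ 0.730461
R_lin = 0.130136, G_lin = 0.205079, B_lin = 0.730461
L = 0.2126×R + 0.7152×G + 0.0722×B
L = 0.2126×0.130136 + 0.7152×0.205079 + 0.0722×0.730461
L ≈ 0.227079


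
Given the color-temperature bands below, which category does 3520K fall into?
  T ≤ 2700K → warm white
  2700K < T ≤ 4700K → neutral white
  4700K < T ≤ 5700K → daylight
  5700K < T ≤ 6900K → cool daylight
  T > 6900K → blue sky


Temperature: 3520K
2700K < 3520K ≤ 4700K → neutral white
Classification: neutral white


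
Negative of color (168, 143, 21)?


Invert: (255-R, 255-G, 255-B)
R: 255-168 = 87
G: 255-143 = 112
B: 255-21 = 234
= RGB(87, 112, 234)


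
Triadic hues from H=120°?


Triadic: equally spaced at 120° intervals
H1 = 120°
H2 = (120 + 120) mod 360 = 240°
H3 = (120 + 240) mod 360 = 0°
Triadic = 120°, 240°, 0°


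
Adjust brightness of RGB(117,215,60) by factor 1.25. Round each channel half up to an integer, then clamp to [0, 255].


Multiply each channel by 1.25, round half up, clamp to [0, 255]
R: 117×1.25 = 146.25 → round → 146
G: 215×1.25 = 268.75 → round → 269 → clamp → 255
B: 60×1.25 = 75
= RGB(146, 255, 75)


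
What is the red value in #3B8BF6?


Color: #3B8BF6
R = 3B = 59
G = 8B = 139
B = F6 = 246
Red = 59


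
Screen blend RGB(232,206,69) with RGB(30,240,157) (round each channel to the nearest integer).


Screen: C = 255 - (255-A)×(255-B)/255, rounded to nearest integer
R: 255 - (255-232)×(255-30)/255 = 255 - 5175/255 ≈ 255 - 20.294 = 234.706 → 235
G: 255 - (255-206)×(255-240)/255 = 255 - 735/255 ≈ 255 - 2.882 = 252.118 → 252
B: 255 - (255-69)×(255-157)/255 = 255 - 18228/255 ≈ 255 - 71.482 = 183.518 → 184
= RGB(235, 252, 184)


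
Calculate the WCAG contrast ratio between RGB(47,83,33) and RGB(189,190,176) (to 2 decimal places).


Linearize each sRGB channel c=v/255: c/12.92 if c ≤ 0.04045 else ((c+0.055)/1.055)^2.4
L = 0.2126×R_lin + 0.7152×G_lin + 0.0722×B_lin
Color 1 (47,83,33):
  R=47: 47/255≈0.1843 > 0.04045 → ((0.1843+0.055)/1.055)^2.4 ≈ 0.02843
  G=83: 83/255≈0.3255 > 0.04045 → ((0.3255+0.055)/1.055)^2.4 ≈ 0.08650
  B=33: 33/255≈0.1294 > 0.04045 → ((0.1294+0.055)/1.055)^2.4 ≈ 0.01521
  L1 = 0.2126×0.02843 + 0.7152×0.08650 + 0.0722×0.01521 ≈ 0.06901
Color 2 (189,190,176):
  R=189: 189/255≈0.7412 > 0.04045 → ((0.7412+0.055)/1.055)^2.4 ≈ 0.50888
  G=190: 190/255≈0.7451 > 0.04045 → ((0.7451+0.055)/1.055)^2.4 ≈ 0.51492
  B=176: 176/255≈0.6902 > 0.04045 → ((0.6902+0.055)/1.055)^2.4 ≈ 0.43415
  L2 = 0.2126×0.50888 + 0.7152×0.51492 + 0.0722×0.43415 ≈ 0.50780
Lighter = 0.50780, Darker = 0.06901
Ratio = (L_lighter + 0.05) / (L_darker + 0.05)
Ratio = (0.50780 + 0.05) / (0.06901 + 0.05) = 0.55780 / 0.11901 ≈ 4.6872
Ratio ≈ 4.69:1


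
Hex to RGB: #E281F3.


E2 → 226 (R)
81 → 129 (G)
F3 → 243 (B)
= RGB(226, 129, 243)


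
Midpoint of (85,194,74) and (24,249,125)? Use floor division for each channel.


Midpoint: each channel = ⌊(C₁+C₂)/2⌋
R: ⌊(85+24)/2⌋ = 54
G: ⌊(194+249)/2⌋ = 221
B: ⌊(74+125)/2⌋ = 99
= RGB(54, 221, 99)


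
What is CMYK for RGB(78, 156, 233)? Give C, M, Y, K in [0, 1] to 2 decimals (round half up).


R'=78/255≈0.3059, G'=156/255≈0.6118, B'=233/255≈0.9137
K = 1 - max(R',G',B') = 1 - 233/255 = 22/255 = 0.08627… → 0.09
(1-R'-K)/(1-K) simplifies to (max-R)/max with max = 233:
C = (233-78)/233 = 155/233 = 0.66523… → 0.67
M = (233-156)/233 = 77/233 = 0.33047… → 0.33
Y = (233-233)/233 = 0/233 = 0 → 0.00
= CMYK(0.67, 0.33, 0.00, 0.09)


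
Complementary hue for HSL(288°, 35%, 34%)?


Complement = opposite side of color wheel = hue + 180°
H' = (288 + 180) mod 360 = 108°
S and L unchanged.
= HSL(108°, 35%, 34%)


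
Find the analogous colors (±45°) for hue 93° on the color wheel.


Base hue: 93°
Left analog: (93 - 45) mod 360 = 48°
Right analog: (93 + 45) mod 360 = 138°
Analogous hues = 48° and 138°


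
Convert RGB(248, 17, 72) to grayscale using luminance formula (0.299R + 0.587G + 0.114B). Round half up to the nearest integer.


Gray = 0.299×R + 0.587×G + 0.114×B
Gray = 0.299×248 + 0.587×17 + 0.114×72
Gray = 74.152 + 9.979 + 8.208
Gray = 92.339 → round half up → 92
Gray = 92


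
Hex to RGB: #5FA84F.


5F → 95 (R)
A8 → 168 (G)
4F → 79 (B)
= RGB(95, 168, 79)


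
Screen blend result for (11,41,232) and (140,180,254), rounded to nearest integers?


Screen: C = 255 - (255-A)×(255-B)/255, rounded to nearest integer
R: 255 - (255-11)×(255-140)/255 = 255 - 28060/255 ≈ 255 - 110.039 = 144.961 → 145
G: 255 - (255-41)×(255-180)/255 = 255 - 16050/255 ≈ 255 - 62.941 = 192.059 → 192
B: 255 - (255-232)×(255-254)/255 = 255 - 23/255 ≈ 255 - 0.090 = 254.910 → 255
= RGB(145, 192, 255)


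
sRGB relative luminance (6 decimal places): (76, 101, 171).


Linearize each channel (sRGB transfer function): c = v/255; c_lin = c/12.92 if c ≤ 0.04045, else ((c+0.055)/1.055)^2.4
  R: 76/255 ≈ 0.298039 > 0.04045 → ((0.298039+0.055)/1.055)^2.4 ≈ 0.072272
  G: 101/255 ≈ 0.396078 > 0.04045 → ((0.396078+0.055)/1.055)^2.4 ≈ 0.130136
  B: 171/255 ≈ 0.670588 > 0.04045 → ((0.670588+0.055)/1.055)^2.4 ≈ 0.407240
R_lin = 0.072272, G_lin = 0.130136, B_lin = 0.407240
L = 0.2126×R + 0.7152×G + 0.0722×B
L = 0.2126×0.072272 + 0.7152×0.130136 + 0.0722×0.407240
L ≈ 0.137841


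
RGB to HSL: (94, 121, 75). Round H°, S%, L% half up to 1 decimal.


Normalize: R'=94/255≈0.3686, G'=121/255≈0.4745, B'=75/255≈0.2941
Max=121/255, Min=75/255, Δ=Max-Min=46/255
L = (Max+Min)/2 = (121+75)/510 = 196/510 = 0.38431… → L = 38.4%
L ≤ 0.5 → S = Δ/(Max+Min) = 46/(121+75) = 46/196 = 0.23469… → S = 23.5%
(the 1/255 factors cancel in S and H, so raw channel differences can be used)
Max is G' → H = 60 × ((B-R)/Δ + 2) = 60 × ((75-94)/46 + 2)
  -19/46 + 2 = -0.4130… + 2 = 1.5869…
  H = 60 × 1.5869… = 95.217…° → H = 95.2°
= HSL(95.2°, 23.5%, 38.4%)


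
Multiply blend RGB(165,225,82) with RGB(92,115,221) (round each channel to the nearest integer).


Multiply: C = A×B/255, rounded to nearest integer
R: 165×92/255 = 15180/255 ≈ 59.529 → 60
G: 225×115/255 = 25875/255 ≈ 101.471 → 101
B: 82×221/255 = 18122/255 ≈ 71.067 → 71
= RGB(60, 101, 71)


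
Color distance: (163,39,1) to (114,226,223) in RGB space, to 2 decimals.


d = √[(R₁-R₂)² + (G₁-G₂)² + (B₁-B₂)²]
d = √[(163-114)² + (39-226)² + (1-223)²]
d = √[2401 + 34969 + 49284]
d = √86654
d ≈ 294.37


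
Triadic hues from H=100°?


Triadic: equally spaced at 120° intervals
H1 = 100°
H2 = (100 + 120) mod 360 = 220°
H3 = (100 + 240) mod 360 = 340°
Triadic = 100°, 220°, 340°


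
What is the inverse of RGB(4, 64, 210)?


Invert: (255-R, 255-G, 255-B)
R: 255-4 = 251
G: 255-64 = 191
B: 255-210 = 45
= RGB(251, 191, 45)


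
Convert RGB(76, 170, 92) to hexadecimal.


R = 76 → 4C (hex)
G = 170 → AA (hex)
B = 92 → 5C (hex)
Hex = #4CAA5C


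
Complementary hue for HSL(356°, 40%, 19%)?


Complement = opposite side of color wheel = hue + 180°
H' = (356 + 180) mod 360 = 176°
S and L unchanged.
= HSL(176°, 40%, 19%)


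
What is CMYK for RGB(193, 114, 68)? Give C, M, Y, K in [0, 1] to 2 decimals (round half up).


R'=193/255≈0.7569, G'=114/255≈0.4471, B'=68/255≈0.2667
K = 1 - max(R',G',B') = 1 - 193/255 = 62/255 = 0.24313… → 0.24
(1-R'-K)/(1-K) simplifies to (max-R)/max with max = 193:
C = (193-193)/193 = 0/193 = 0 → 0.00
M = (193-114)/193 = 79/193 = 0.40932… → 0.41
Y = (193-68)/193 = 125/193 = 0.64766… → 0.65
= CMYK(0.00, 0.41, 0.65, 0.24)


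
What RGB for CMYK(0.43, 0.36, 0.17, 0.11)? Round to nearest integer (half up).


R = 255 × (1-C) × (1-K) = 255 × 0.57 × 0.89 = 129.3615 → 129
G = 255 × (1-M) × (1-K) = 255 × 0.64 × 0.89 = 145.248 → 145
B = 255 × (1-Y) × (1-K) = 255 × 0.83 × 0.89 = 188.3685 → 188
= RGB(129, 145, 188)


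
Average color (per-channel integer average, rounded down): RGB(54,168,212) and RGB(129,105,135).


Midpoint: each channel = ⌊(C₁+C₂)/2⌋
R: ⌊(54+129)/2⌋ = 91
G: ⌊(168+105)/2⌋ = 136
B: ⌊(212+135)/2⌋ = 173
= RGB(91, 136, 173)


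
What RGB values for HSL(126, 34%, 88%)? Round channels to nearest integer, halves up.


H=126°, S=0.34, L=0.88
C = (1-|2L-1|)×S = (1-|0.76|)×0.34 = 0.0816
H' = H/60 = 126/60 ≈ 2.1000; X = C×(1-|H' mod 2 - 1|) = 0.00816
m = L - C/2 = 0.88 - 0.0408 = 0.8392
Sector ⌊H'⌋ = 2 → (R',G',B') = (0.0, 0.0816, 0.00816)
RGB = ((R'+m)×255, (G'+m)×255, (B'+m)×255) = (213.996, 234.804, 216.0768)
Round half up → RGB(214, 235, 216)


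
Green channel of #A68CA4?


Color: #A68CA4
R = A6 = 166
G = 8C = 140
B = A4 = 164
Green = 140


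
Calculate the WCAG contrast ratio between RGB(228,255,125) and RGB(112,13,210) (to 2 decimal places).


Linearize each sRGB channel c=v/255: c/12.92 if c ≤ 0.04045 else ((c+0.055)/1.055)^2.4
L = 0.2126×R_lin + 0.7152×G_lin + 0.0722×B_lin
Color 1 (228,255,125):
  R=228: 228/255≈0.8941 > 0.04045 → ((0.8941+0.055)/1.055)^2.4 ≈ 0.77582
  G=255: 255/255≈1.0000 > 0.04045 → ((1.0000+0.055)/1.055)^2.4 ≈ 1.00000
  B=125: 125/255≈0.4902 > 0.04045 → ((0.4902+0.055)/1.055)^2.4 ≈ 0.20508
  L1 = 0.2126×0.77582 + 0.7152×1.00000 + 0.0722×0.20508 ≈ 0.89495
Color 2 (112,13,210):
  R=112: 112/255≈0.4392 > 0.04045 → ((0.4392+0.055)/1.055)^2.4 ≈ 0.16203
  G=13: 13/255≈0.0510 > 0.04045 → ((0.0510+0.055)/1.055)^2.4 ≈ 0.00402
  B=210: 210/255≈0.8235 > 0.04045 → ((0.8235+0.055)/1.055)^2.4 ≈ 0.64448
  L2 = 0.2126×0.16203 + 0.7152×0.00402 + 0.0722×0.64448 ≈ 0.08386
Lighter = 0.89495, Darker = 0.08386
Ratio = (L_lighter + 0.05) / (L_darker + 0.05)
Ratio = (0.89495 + 0.05) / (0.08386 + 0.05) = 0.94495 / 0.13386 ≈ 7.0594
Ratio ≈ 7.06:1


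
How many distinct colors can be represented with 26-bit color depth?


Colors = 2^bits = 2^26
= 67,108,864 colors


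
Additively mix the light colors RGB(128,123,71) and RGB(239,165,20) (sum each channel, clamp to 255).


Additive: each channel = min(255, C₁+C₂)
R: 128+239 = 367 → 255
G: 123+165 = 288 → 255
B: 71+20 = 91 → 91
= RGB(255, 255, 91)


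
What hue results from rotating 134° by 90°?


New hue = (H + rotation) mod 360
New hue = (134 + 90) mod 360
= 224 mod 360
= 224°


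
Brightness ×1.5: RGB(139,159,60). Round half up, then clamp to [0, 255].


Multiply each channel by 1.5, round half up, clamp to [0, 255]
R: 139×1.5 = 208.5 → round → 209
G: 159×1.5 = 238.5 → round → 239
B: 60×1.5 = 90
= RGB(209, 239, 90)


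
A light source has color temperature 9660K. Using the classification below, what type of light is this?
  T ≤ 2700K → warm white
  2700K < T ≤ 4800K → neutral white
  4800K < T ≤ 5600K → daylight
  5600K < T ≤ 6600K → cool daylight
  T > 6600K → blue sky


Temperature: 9660K
9660K > 6600K → blue sky
Classification: blue sky


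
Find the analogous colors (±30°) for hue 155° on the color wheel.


Base hue: 155°
Left analog: (155 - 30) mod 360 = 125°
Right analog: (155 + 30) mod 360 = 185°
Analogous hues = 125° and 185°


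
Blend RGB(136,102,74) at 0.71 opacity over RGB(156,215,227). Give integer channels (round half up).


C = α×F + (1-α)×B, with 1-α = 0.29
R: 0.71×136 + 0.29×156 = 96.56 + 45.24 = 141.80 → 142
G: 0.71×102 + 0.29×215 = 72.42 + 62.35 = 134.77 → 135
B: 0.71×74 + 0.29×227 = 52.54 + 65.83 = 118.37 → 118
= RGB(142, 135, 118)


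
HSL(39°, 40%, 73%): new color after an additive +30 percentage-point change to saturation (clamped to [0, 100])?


Original S = 40%
Adjustment = +30 percentage points
New S = 40 + (30) = 70
Clamp to [0, 100] → 70
= HSL(39°, 70%, 73%)


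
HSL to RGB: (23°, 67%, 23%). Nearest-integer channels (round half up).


H=23°, S=0.67, L=0.23
C = (1-|2L-1|)×S = (1-|-0.54|)×0.67 = 0.3082
H' = H/60 = 23/60 ≈ 0.3833; X = C×(1-|H' mod 2 - 1|) ≈ 0.1181
m = L - C/2 = 0.23 - 0.1541 = 0.0759
Sector ⌊H'⌋ = 0 → (R',G',B') = (0.3082, ≈0.1181, 0.0)
RGB = ((R'+m)×255, (G'+m)×255, (B'+m)×255) = (97.9455, 49.48105, 19.3545)
Round half up → RGB(98, 49, 19)


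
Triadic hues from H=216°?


Triadic: equally spaced at 120° intervals
H1 = 216°
H2 = (216 + 120) mod 360 = 336°
H3 = (216 + 240) mod 360 = 96°
Triadic = 216°, 336°, 96°


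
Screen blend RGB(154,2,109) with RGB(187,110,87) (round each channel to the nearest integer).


Screen: C = 255 - (255-A)×(255-B)/255, rounded to nearest integer
R: 255 - (255-154)×(255-187)/255 = 255 - 6868/255 ≈ 255 - 26.933 = 228.067 → 228
G: 255 - (255-2)×(255-110)/255 = 255 - 36685/255 ≈ 255 - 143.863 = 111.137 → 111
B: 255 - (255-109)×(255-87)/255 = 255 - 24528/255 ≈ 255 - 96.188 = 158.812 → 159
= RGB(228, 111, 159)


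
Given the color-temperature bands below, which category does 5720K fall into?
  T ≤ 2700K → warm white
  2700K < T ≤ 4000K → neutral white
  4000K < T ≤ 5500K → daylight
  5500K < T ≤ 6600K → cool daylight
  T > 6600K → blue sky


Temperature: 5720K
5500K < 5720K ≤ 6600K → cool daylight
Classification: cool daylight


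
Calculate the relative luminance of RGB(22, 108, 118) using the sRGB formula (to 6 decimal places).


Linearize each channel (sRGB transfer function): c = v/255; c_lin = c/12.92 if c ≤ 0.04045, else ((c+0.055)/1.055)^2.4
  R: 22/255 ≈ 0.086275 > 0.04045 → ((0.086275+0.055)/1.055)^2.4 ≈ 0.008023
  G: 108/255 ≈ 0.423529 > 0.04045 → ((0.423529+0.055)/1.055)^2.4 ≈ 0.149960
  B: 118/255 ≈ 0.462745 > 0.04045 → ((0.462745+0.055)/1.055)^2.4 ≈ 0.181164
R_lin = 0.008023, G_lin = 0.149960, B_lin = 0.181164
L = 0.2126×R + 0.7152×G + 0.0722×B
L = 0.2126×0.008023 + 0.7152×0.149960 + 0.0722×0.181164
L ≈ 0.122037


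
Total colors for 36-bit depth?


Colors = 2^bits = 2^36
= 68,719,476,736 colors


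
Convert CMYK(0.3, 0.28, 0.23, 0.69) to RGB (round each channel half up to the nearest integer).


R = 255 × (1-C) × (1-K) = 255 × 0.70 × 0.31 = 55.335 → 55
G = 255 × (1-M) × (1-K) = 255 × 0.72 × 0.31 = 56.916 → 57
B = 255 × (1-Y) × (1-K) = 255 × 0.77 × 0.31 = 60.8685 → 61
= RGB(55, 57, 61)


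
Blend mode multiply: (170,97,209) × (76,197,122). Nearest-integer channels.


Multiply: C = A×B/255, rounded to nearest integer
R: 170×76/255 = 12920/255 ≈ 50.667 → 51
G: 97×197/255 = 19109/255 ≈ 74.937 → 75
B: 209×122/255 = 25498/255 ≈ 99.992 → 100
= RGB(51, 75, 100)


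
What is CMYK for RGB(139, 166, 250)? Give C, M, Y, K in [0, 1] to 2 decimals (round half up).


R'=139/255≈0.5451, G'=166/255≈0.6510, B'=250/255≈0.9804
K = 1 - max(R',G',B') = 1 - 250/255 = 5/255 = 0.01960… → 0.02
(1-R'-K)/(1-K) simplifies to (max-R)/max with max = 250:
C = (250-139)/250 = 111/250 = 0.444 → 0.44
M = (250-166)/250 = 84/250 = 0.336 → 0.34
Y = (250-250)/250 = 0/250 = 0 → 0.00
= CMYK(0.44, 0.34, 0.00, 0.02)


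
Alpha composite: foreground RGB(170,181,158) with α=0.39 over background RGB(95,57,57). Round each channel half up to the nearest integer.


C = α×F + (1-α)×B, with 1-α = 0.61
R: 0.39×170 + 0.61×95 = 66.30 + 57.95 = 124.25 → 124
G: 0.39×181 + 0.61×57 = 70.59 + 34.77 = 105.36 → 105
B: 0.39×158 + 0.61×57 = 61.62 + 34.77 = 96.39 → 96
= RGB(124, 105, 96)


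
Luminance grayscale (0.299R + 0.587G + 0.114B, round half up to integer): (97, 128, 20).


Gray = 0.299×R + 0.587×G + 0.114×B
Gray = 0.299×97 + 0.587×128 + 0.114×20
Gray = 29.003 + 75.136 + 2.280
Gray = 106.419 → round half up → 106
Gray = 106


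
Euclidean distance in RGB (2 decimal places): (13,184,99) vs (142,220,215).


d = √[(R₁-R₂)² + (G₁-G₂)² + (B₁-B₂)²]
d = √[(13-142)² + (184-220)² + (99-215)²]
d = √[16641 + 1296 + 13456]
d = √31393
d ≈ 177.18


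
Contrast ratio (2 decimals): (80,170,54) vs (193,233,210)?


Linearize each sRGB channel c=v/255: c/12.92 if c ≤ 0.04045 else ((c+0.055)/1.055)^2.4
L = 0.2126×R_lin + 0.7152×G_lin + 0.0722×B_lin
Color 1 (80,170,54):
  R=80: 80/255≈0.3137 > 0.04045 → ((0.3137+0.055)/1.055)^2.4 ≈ 0.08022
  G=170: 170/255≈0.6667 > 0.04045 → ((0.6667+0.055)/1.055)^2.4 ≈ 0.40198
  B=54: 54/255≈0.2118 > 0.04045 → ((0.2118+0.055)/1.055)^2.4 ≈ 0.03689
  L1 = 0.2126×0.08022 + 0.7152×0.40198 + 0.0722×0.03689 ≈ 0.30721
Color 2 (193,233,210):
  R=193: 193/255≈0.7569 > 0.04045 → ((0.7569+0.055)/1.055)^2.4 ≈ 0.53328
  G=233: 233/255≈0.9137 > 0.04045 → ((0.9137+0.055)/1.055)^2.4 ≈ 0.81485
  B=210: 210/255≈0.8235 > 0.04045 → ((0.8235+0.055)/1.055)^2.4 ≈ 0.64448
  L2 = 0.2126×0.53328 + 0.7152×0.81485 + 0.0722×0.64448 ≈ 0.74268
Lighter = 0.74268, Darker = 0.30721
Ratio = (L_lighter + 0.05) / (L_darker + 0.05)
Ratio = (0.74268 + 0.05) / (0.30721 + 0.05) = 0.79268 / 0.35721 ≈ 2.2191
Ratio ≈ 2.22:1


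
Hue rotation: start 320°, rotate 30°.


New hue = (H + rotation) mod 360
New hue = (320 + 30) mod 360
= 350 mod 360
= 350°


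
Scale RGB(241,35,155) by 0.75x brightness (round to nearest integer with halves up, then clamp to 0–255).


Multiply each channel by 0.75, round half up, clamp to [0, 255]
R: 241×0.75 = 180.75 → round → 181
G: 35×0.75 = 26.25 → round → 26
B: 155×0.75 = 116.25 → round → 116
= RGB(181, 26, 116)


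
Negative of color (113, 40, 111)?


Invert: (255-R, 255-G, 255-B)
R: 255-113 = 142
G: 255-40 = 215
B: 255-111 = 144
= RGB(142, 215, 144)


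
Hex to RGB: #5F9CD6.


5F → 95 (R)
9C → 156 (G)
D6 → 214 (B)
= RGB(95, 156, 214)


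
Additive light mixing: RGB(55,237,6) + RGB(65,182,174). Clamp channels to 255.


Additive: each channel = min(255, C₁+C₂)
R: 55+65 = 120 → 120
G: 237+182 = 419 → 255
B: 6+174 = 180 → 180
= RGB(120, 255, 180)


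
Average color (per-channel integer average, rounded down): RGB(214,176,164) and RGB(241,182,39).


Midpoint: each channel = ⌊(C₁+C₂)/2⌋
R: ⌊(214+241)/2⌋ = 227
G: ⌊(176+182)/2⌋ = 179
B: ⌊(164+39)/2⌋ = 101
= RGB(227, 179, 101)


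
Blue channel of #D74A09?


Color: #D74A09
R = D7 = 215
G = 4A = 74
B = 09 = 9
Blue = 9


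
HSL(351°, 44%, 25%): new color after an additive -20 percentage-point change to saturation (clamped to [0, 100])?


Original S = 44%
Adjustment = -20 percentage points
New S = 44 + (-20) = 24
Clamp to [0, 100] → 24
= HSL(351°, 24%, 25%)


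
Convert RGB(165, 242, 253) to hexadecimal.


R = 165 → A5 (hex)
G = 242 → F2 (hex)
B = 253 → FD (hex)
Hex = #A5F2FD


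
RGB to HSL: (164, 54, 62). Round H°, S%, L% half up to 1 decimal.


Normalize: R'=164/255≈0.6431, G'=54/255≈0.2118, B'=62/255≈0.2431
Max=164/255, Min=54/255, Δ=Max-Min=110/255
L = (Max+Min)/2 = (164+54)/510 = 218/510 = 0.42745… → L = 42.7%
L ≤ 0.5 → S = Δ/(Max+Min) = 110/(164+54) = 110/218 = 0.50458… → S = 50.5%
(the 1/255 factors cancel in S and H, so raw channel differences can be used)
Max is R' → H = 60 × (((G-B)/Δ) mod 6) = 60 × (((54-62)/110) mod 6)
  (-8)/110 = -0.0727…; negative, so add 6 → 5.9272…
  H = 60 × 5.9272… = 355.636…° → H = 355.6°
= HSL(355.6°, 50.5%, 42.7%)


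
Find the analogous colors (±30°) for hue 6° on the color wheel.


Base hue: 6°
Left analog: (6 - 30) mod 360 = 336°
Right analog: (6 + 30) mod 360 = 36°
Analogous hues = 336° and 36°


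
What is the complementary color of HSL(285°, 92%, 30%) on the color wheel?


Complement = opposite side of color wheel = hue + 180°
H' = (285 + 180) mod 360 = 105°
S and L unchanged.
= HSL(105°, 92%, 30%)


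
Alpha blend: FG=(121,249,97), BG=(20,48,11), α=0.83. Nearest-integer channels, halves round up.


C = α×F + (1-α)×B, with 1-α = 0.17
R: 0.83×121 + 0.17×20 = 100.43 + 3.40 = 103.83 → 104
G: 0.83×249 + 0.17×48 = 206.67 + 8.16 = 214.83 → 215
B: 0.83×97 + 0.17×11 = 80.51 + 1.87 = 82.38 → 82
= RGB(104, 215, 82)


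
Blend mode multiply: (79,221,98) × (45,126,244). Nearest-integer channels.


Multiply: C = A×B/255, rounded to nearest integer
R: 79×45/255 = 3555/255 ≈ 13.941 → 14
G: 221×126/255 = 27846/255 ≈ 109.200 → 109
B: 98×244/255 = 23912/255 ≈ 93.773 → 94
= RGB(14, 109, 94)


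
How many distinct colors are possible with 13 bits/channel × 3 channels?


Total bits = 13 bits/channel × 3 channels = 39 bits
Distinct colors = 2^39
= 549,755,813,888 colors


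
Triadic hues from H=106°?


Triadic: equally spaced at 120° intervals
H1 = 106°
H2 = (106 + 120) mod 360 = 226°
H3 = (106 + 240) mod 360 = 346°
Triadic = 106°, 226°, 346°
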